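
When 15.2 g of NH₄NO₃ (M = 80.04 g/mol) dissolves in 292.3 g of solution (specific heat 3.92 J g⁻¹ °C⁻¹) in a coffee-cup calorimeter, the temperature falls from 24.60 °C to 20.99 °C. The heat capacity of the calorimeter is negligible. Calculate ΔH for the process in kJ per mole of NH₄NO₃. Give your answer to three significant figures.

ΔH = 21.8 kJ/mol

|ΔT| = |20.99 − 24.60| = 3.61 °C
|q_surr| = (292.3 × 3.92) × 3.61 = 1145.816 × 3.61 = 4136 J
n(NH₄NO₃) = 15.2 / 80.04 = 0.1899 mol
Temperature fell, so q_rxn = +|q_surr| = 4.136 kJ
ΔH = q_rxn / n = 21.78 kJ/mol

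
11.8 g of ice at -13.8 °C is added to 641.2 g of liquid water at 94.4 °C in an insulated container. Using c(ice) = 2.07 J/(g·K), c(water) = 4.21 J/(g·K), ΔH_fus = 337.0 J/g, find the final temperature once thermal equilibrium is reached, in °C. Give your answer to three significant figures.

T_f = 91.1 °C

Heat to bring ice to 0 °C and melt it: q₁ = 11.8×2.07×13.8 + 11.8×337.0 = 4313.7 J
Heat the water can supply cooling to 0 °C: 641.2×4.21×94.4 = 254828 J > q₁, so all ice melts.
Energy balance: 641.2×4.21×(94.4 − T) = 4313.7 + 11.8×4.21×(T − 0)
2699.452(94.4 − T) = 4313.7 + 49.678 T
254828 − 4313.7 = 2749.130 T
T = 250514.3 / 2749.130 = 91.12 °C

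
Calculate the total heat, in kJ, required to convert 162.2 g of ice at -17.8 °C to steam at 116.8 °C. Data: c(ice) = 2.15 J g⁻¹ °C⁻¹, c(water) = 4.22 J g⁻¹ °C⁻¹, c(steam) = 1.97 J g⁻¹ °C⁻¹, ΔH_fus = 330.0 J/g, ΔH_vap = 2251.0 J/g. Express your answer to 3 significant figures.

q1 (heat ice -17.8→0.0 °C): 162.2 × 2.15 × 17.8 = 6207 J
q2 (melt at 0 °C): 162.2 × 330.0 = 53526 J
q3 (heat water 0.0→100.0 °C): 162.2 × 4.22 × 100.0 = 68448 J
q4 (vaporize at 100 °C): 162.2 × 2251.0 = 365112 J
q5 (heat steam 100.0→116.8 °C): 162.2 × 1.97 × 16.8 = 5368 J
Total: 6207 + 53526 + 68448 + 365112 + 5368 = 498661 J = 499 kJ

q = 499 kJ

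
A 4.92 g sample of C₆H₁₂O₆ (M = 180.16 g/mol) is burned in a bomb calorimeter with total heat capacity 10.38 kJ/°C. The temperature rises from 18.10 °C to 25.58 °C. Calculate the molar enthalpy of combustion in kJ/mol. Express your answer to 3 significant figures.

ΔT = 25.58 − 18.10 = 7.48 °C
q_cal = C_cal × ΔT = 10.38 × 7.48 = 77.6424 kJ
n = 4.92 / 180.16 = 0.02731 mol
q_rxn = −q_cal = -77.6424 kJ
ΔH = -77.6424 / 0.02731 = -2843 kJ/mol

ΔH = -2840 kJ/mol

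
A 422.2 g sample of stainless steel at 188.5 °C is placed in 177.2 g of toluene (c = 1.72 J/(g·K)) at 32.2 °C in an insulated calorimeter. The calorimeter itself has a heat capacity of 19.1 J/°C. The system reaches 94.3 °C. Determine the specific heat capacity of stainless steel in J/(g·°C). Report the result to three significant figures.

c = 0.506 J/(g·°C)

q_gained = (177.2 × 1.72 + 19.1) × (94.3 − 32.2) = 20110 J
q_lost = 422.2 × c × (188.5 − 94.3) = 39771.24 c
Set equal: c = 20110 / 39771.24 = 0.506 J/(g·°C)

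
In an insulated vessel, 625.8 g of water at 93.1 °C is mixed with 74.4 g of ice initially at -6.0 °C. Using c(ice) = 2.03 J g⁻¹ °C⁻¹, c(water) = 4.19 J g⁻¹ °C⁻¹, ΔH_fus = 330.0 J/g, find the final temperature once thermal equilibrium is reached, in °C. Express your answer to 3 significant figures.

T_f = 74.5 °C

Heat to bring ice to 0 °C and melt it: q₁ = 74.4×2.03×6.0 + 74.4×330.0 = 25458 J
Heat the water can supply cooling to 0 °C: 625.8×4.19×93.1 = 244118 J > q₁, so all ice melts.
Energy balance: 625.8×4.19×(93.1 − T) = 25458 + 74.4×4.19×(T − 0)
2622.102(93.1 − T) = 25458 + 311.736 T
244118 − 25458 = 2933.838 T
T = 218660 / 2933.838 = 74.53 °C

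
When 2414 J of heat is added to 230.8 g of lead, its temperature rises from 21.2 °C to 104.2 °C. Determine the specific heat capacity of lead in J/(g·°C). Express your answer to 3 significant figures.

c = 0.126 J/(g·°C)

c = q / (m ΔT) = 2414 / (230.8 × 83.0)
c = 2414 / 19156.4 = 0.126 J/(g·°C)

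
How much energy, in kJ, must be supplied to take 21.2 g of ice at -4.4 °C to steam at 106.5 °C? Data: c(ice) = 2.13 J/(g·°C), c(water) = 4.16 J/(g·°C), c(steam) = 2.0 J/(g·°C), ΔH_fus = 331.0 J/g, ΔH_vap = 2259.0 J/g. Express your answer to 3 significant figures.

q1 (heat ice -4.4→0.0 °C): 21.2 × 2.13 × 4.4 = 199 J
q2 (melt at 0 °C): 21.2 × 331.0 = 7017 J
q3 (heat water 0.0→100.0 °C): 21.2 × 4.16 × 100.0 = 8819 J
q4 (vaporize at 100 °C): 21.2 × 2259.0 = 47891 J
q5 (heat steam 100.0→106.5 °C): 21.2 × 2.0 × 6.5 = 276 J
Total: 199 + 7017 + 8819 + 47891 + 276 = 64202 J = 64.2 kJ

q = 64.2 kJ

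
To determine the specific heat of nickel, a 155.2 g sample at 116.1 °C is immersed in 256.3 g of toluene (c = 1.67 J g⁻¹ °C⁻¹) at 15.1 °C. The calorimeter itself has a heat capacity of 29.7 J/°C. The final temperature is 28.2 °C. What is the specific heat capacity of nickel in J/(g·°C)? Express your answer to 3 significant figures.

c = 0.440 J/(g·°C)

q_gained = (256.3 × 1.67 + 29.7) × (28.2 − 15.1) = 5996 J
q_lost = 155.2 × c × (116.1 − 28.2) = 13642.08 c
Set equal: c = 5996 / 13642.08 = 0.440 J/(g·°C)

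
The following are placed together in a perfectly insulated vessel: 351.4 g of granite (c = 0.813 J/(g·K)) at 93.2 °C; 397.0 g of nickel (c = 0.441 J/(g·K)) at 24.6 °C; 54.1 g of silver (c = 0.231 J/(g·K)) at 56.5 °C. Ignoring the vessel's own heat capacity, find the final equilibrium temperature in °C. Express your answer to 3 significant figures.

T_f = 66.9 °C

Σ mᵢcᵢ(T − Tᵢ) = 0  ⇒  T = Σ mᵢcᵢTᵢ / Σ mᵢcᵢ
Σ mᵢcᵢ = 351.4×0.813 + 397.0×0.441 + 54.1×0.231 = 473.2623
Σ mᵢcᵢTᵢ = 285.6882×93.2 + 175.077×24.6 + 12.4971×56.5 = 31639
T = 31639 / 473.2623 = 66.85 °C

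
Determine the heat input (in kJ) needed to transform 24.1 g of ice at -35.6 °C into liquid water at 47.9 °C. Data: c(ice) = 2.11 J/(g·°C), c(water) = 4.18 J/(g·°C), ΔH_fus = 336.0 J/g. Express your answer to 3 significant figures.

q1 (heat ice -35.6→0.0 °C): 24.1 × 2.11 × 35.6 = 1810 J
q2 (melt at 0 °C): 24.1 × 336.0 = 8098 J
q3 (heat water 0.0→47.9 °C): 24.1 × 4.18 × 47.9 = 4825 J
Total: 1810 + 8098 + 4825 = 14733 J = 14.7 kJ

q = 14.7 kJ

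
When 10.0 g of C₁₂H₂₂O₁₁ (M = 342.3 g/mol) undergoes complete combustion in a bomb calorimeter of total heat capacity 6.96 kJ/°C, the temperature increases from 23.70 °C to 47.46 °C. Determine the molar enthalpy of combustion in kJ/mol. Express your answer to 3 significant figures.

ΔT = 47.46 − 23.70 = 23.76 °C
q_cal = C_cal × ΔT = 6.96 × 23.76 = 165.3696 kJ
n = 10.0 / 342.3 = 0.02921 mol
q_rxn = −q_cal = -165.3696 kJ
ΔH = -165.3696 / 0.02921 = -5661 kJ/mol

ΔH = -5660 kJ/mol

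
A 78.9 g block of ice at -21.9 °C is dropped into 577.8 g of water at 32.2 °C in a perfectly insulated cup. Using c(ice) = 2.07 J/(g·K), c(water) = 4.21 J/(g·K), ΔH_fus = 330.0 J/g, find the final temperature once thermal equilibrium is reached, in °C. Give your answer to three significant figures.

Heat to bring ice to 0 °C and melt it: q₁ = 78.9×2.07×21.9 + 78.9×330.0 = 29614 J
Heat the water can supply cooling to 0 °C: 577.8×4.21×32.2 = 78327.7 J > q₁, so all ice melts.
Energy balance: 577.8×4.21×(32.2 − T) = 29614 + 78.9×4.21×(T − 0)
2432.538(32.2 − T) = 29614 + 332.169 T
78327.7 − 29614 = 2764.707 T
T = 48713.7 / 2764.707 = 17.62 °C

T_f = 17.6 °C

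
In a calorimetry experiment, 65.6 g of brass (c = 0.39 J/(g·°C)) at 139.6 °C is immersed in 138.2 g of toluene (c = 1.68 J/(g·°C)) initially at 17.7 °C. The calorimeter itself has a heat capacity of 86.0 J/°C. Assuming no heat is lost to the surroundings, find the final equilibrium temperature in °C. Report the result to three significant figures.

Heat lost by brass = heat gained by toluene + calorimeter.
(65.6)(0.39)(139.6 − T) = [(138.2)(1.68) + 86.0](T − 17.7)
25.584 (139.6 − T) = 318.176 (T − 17.7)
3571.5 − 25.584 T = 318.176 T − 5631.7
9203.2 = 343.760 T
T = 26.77 °C

T_f = 26.8 °C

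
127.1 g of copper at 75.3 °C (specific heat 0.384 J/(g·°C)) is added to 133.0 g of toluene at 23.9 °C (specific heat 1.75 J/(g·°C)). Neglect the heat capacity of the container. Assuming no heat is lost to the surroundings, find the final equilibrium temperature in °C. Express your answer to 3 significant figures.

Heat lost by copper = heat gained by toluene.
(127.1)(0.384)(75.3 − T) = (133.0)(1.75)(T − 23.9)
48.8064 (75.3 − T) = 232.75 (T − 23.9)
3675.1 − 48.8064 T = 232.75 T − 5562.7
9237.8 = 281.5564 T
T = 32.81 °C

T_f = 32.8 °C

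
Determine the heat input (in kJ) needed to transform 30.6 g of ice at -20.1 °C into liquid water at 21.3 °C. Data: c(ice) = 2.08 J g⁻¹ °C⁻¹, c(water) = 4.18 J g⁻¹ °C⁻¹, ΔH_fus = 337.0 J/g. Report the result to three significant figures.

q1 (heat ice -20.1→0.0 °C): 30.6 × 2.08 × 20.1 = 1279 J
q2 (melt at 0 °C): 30.6 × 337.0 = 10312 J
q3 (heat water 0.0→21.3 °C): 30.6 × 4.18 × 21.3 = 2724 J
Total: 1279 + 10312 + 2724 = 14315 J = 14.3 kJ

q = 14.3 kJ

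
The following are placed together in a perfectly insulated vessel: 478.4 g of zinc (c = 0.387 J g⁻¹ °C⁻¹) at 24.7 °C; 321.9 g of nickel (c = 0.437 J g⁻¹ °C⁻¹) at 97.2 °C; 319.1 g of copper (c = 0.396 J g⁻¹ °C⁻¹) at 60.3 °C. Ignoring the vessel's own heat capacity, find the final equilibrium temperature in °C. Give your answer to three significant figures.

Σ mᵢcᵢ(T − Tᵢ) = 0  ⇒  T = Σ mᵢcᵢTᵢ / Σ mᵢcᵢ
Σ mᵢcᵢ = 478.4×0.387 + 321.9×0.437 + 319.1×0.396 = 452.1747
Σ mᵢcᵢTᵢ = 185.1408×24.7 + 140.6703×97.2 + 126.3636×60.3 = 25866
T = 25866 / 452.1747 = 57.20 °C

T_f = 57.2 °C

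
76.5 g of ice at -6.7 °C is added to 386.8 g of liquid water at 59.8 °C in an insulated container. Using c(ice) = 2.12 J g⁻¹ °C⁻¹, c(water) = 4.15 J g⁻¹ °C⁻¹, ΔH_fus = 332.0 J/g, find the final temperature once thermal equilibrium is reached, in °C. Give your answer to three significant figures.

Heat to bring ice to 0 °C and melt it: q₁ = 76.5×2.12×6.7 + 76.5×332.0 = 26485 J
Heat the water can supply cooling to 0 °C: 386.8×4.15×59.8 = 95992.2 J > q₁, so all ice melts.
Energy balance: 386.8×4.15×(59.8 − T) = 26485 + 76.5×4.15×(T − 0)
1605.22(59.8 − T) = 26485 + 317.475 T
95992.2 − 26485 = 1922.695 T
T = 69507.2 / 1922.695 = 36.15 °C

T_f = 36.2 °C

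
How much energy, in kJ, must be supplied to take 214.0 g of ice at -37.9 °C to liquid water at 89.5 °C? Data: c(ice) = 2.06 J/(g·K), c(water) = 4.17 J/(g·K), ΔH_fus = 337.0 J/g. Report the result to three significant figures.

q = 169 kJ

q1 (heat ice -37.9→0.0 °C): 214.0 × 2.06 × 37.9 = 16708 J
q2 (melt at 0 °C): 214.0 × 337.0 = 72118 J
q3 (heat water 0.0→89.5 °C): 214.0 × 4.17 × 89.5 = 79868 J
Total: 16708 + 72118 + 79868 = 168694 J = 169 kJ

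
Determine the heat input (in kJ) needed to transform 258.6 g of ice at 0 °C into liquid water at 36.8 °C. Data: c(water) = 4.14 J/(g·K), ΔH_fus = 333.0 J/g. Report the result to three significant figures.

q1 (melt at 0 °C): 258.6 × 333.0 = 86114 J
q2 (heat water 0.0→36.8 °C): 258.6 × 4.14 × 36.8 = 39398 J
Total: 86114 + 39398 = 125512 J = 126 kJ

q = 126 kJ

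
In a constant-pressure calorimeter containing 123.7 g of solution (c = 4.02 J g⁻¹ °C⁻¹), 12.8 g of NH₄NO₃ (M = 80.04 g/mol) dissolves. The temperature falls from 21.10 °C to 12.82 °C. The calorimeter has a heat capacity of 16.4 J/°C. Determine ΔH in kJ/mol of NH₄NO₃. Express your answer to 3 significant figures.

|ΔT| = |12.82 − 21.10| = 8.28 °C
|q_surr| = (123.7 × 4.02 + 16.4) × 8.28 = 513.674 × 8.28 = 4253 J
n(NH₄NO₃) = 12.8 / 80.04 = 0.1599 mol
Temperature fell, so q_rxn = +|q_surr| = 4.253 kJ
ΔH = q_rxn / n = 26.60 kJ/mol

ΔH = 26.6 kJ/mol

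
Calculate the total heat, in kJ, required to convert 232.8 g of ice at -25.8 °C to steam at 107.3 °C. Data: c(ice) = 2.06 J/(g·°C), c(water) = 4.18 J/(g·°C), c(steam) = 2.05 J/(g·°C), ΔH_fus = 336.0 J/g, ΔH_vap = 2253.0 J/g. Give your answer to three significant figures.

q1 (heat ice -25.8→0.0 °C): 232.8 × 2.06 × 25.8 = 12373 J
q2 (melt at 0 °C): 232.8 × 336.0 = 78221 J
q3 (heat water 0.0→100.0 °C): 232.8 × 4.18 × 100.0 = 97310 J
q4 (vaporize at 100 °C): 232.8 × 2253.0 = 524498 J
q5 (heat steam 100.0→107.3 °C): 232.8 × 2.05 × 7.3 = 3484 J
Total: 12373 + 78221 + 97310 + 524498 + 3484 = 715886 J = 716 kJ

q = 716 kJ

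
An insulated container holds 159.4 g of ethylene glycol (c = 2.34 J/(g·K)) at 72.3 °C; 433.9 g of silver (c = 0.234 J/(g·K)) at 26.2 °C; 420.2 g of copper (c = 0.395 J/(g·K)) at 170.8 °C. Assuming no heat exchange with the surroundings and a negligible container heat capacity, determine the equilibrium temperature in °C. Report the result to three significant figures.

T_f = 90.5 °C

Σ mᵢcᵢ(T − Tᵢ) = 0  ⇒  T = Σ mᵢcᵢTᵢ / Σ mᵢcᵢ
Σ mᵢcᵢ = 159.4×2.34 + 433.9×0.234 + 420.2×0.395 = 640.5076
Σ mᵢcᵢTᵢ = 372.996×72.3 + 101.5326×26.2 + 165.979×170.8 = 57977
T = 57977 / 640.5076 = 90.52 °C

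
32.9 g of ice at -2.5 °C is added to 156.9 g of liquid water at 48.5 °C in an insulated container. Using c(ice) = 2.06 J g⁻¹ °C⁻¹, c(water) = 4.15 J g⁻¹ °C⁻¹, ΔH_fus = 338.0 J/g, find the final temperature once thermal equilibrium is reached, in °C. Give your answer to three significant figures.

Heat to bring ice to 0 °C and melt it: q₁ = 32.9×2.06×2.5 + 32.9×338.0 = 11290 J
Heat the water can supply cooling to 0 °C: 156.9×4.15×48.5 = 31580.0 J > q₁, so all ice melts.
Energy balance: 156.9×4.15×(48.5 − T) = 11290 + 32.9×4.15×(T − 0)
651.135(48.5 − T) = 11290 + 136.535 T
31580.0 − 11290 = 787.670 T
T = 20290.0 / 787.670 = 25.76 °C

T_f = 25.8 °C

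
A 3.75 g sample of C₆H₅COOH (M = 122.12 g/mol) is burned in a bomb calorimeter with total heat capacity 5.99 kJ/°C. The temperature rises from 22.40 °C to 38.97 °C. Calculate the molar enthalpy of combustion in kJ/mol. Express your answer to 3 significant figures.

ΔH = -3230 kJ/mol

ΔT = 38.97 − 22.40 = 16.57 °C
q_cal = C_cal × ΔT = 5.99 × 16.57 = 99.2543 kJ
n = 3.75 / 122.12 = 0.03071 mol
q_rxn = −q_cal = -99.2543 kJ
ΔH = -99.2543 / 0.03071 = -3232 kJ/mol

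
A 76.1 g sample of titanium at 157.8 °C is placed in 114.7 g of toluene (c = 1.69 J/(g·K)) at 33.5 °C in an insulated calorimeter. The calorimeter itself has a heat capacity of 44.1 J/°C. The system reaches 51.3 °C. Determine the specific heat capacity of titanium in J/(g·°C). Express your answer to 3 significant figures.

c = 0.523 J/(g·°C)

q_gained = (114.7 × 1.69 + 44.1) × (51.3 − 33.5) = 4235 J
q_lost = 76.1 × c × (157.8 − 51.3) = 8104.65 c
Set equal: c = 4235 / 8104.65 = 0.523 J/(g·°C)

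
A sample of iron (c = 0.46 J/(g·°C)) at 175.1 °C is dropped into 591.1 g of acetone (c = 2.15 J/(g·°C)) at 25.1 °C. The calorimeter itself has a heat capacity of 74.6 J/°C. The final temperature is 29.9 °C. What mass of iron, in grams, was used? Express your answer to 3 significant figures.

m = 96.7 g

q_gained = (591.1 × 2.15 + 74.6) × (29.9 − 25.1) = 6458 J
q_lost = m × 0.46 × (175.1 − 29.9) = 66.792 m
m = 6458 / 66.792 = 96.7 g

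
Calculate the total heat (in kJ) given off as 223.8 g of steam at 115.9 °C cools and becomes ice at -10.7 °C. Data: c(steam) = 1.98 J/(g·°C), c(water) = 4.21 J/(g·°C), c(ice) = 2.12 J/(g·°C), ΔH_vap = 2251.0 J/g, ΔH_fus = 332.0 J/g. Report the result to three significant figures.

q = 684 kJ

q1 (cool steam 115.9→100 °C): 223.8 × 1.98 × 15.9 = 7046 J
q2 (condense at 100 °C): 223.8 × 2251.0 = 503774 J
q3 (cool water 100→0 °C): 223.8 × 4.21 × 100.0 = 94220 J
q4 (freeze at 0 °C): 223.8 × 332.0 = 74302 J
q5 (cool ice 0→-10.7 °C): 223.8 × 2.12 × 10.7 = 5077 J
Total: 7046 + 503774 + 94220 + 74302 + 5077 = 684419 J = 684 kJ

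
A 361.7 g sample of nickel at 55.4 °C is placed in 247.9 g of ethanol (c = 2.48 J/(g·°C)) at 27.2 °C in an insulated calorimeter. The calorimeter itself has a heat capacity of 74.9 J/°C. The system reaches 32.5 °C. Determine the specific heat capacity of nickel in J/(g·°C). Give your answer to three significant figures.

c = 0.441 J/(g·°C)

q_gained = (247.9 × 2.48 + 74.9) × (32.5 − 27.2) = 3655 J
q_lost = 361.7 × c × (55.4 − 32.5) = 8282.93 c
Set equal: c = 3655 / 8282.93 = 0.441 J/(g·°C)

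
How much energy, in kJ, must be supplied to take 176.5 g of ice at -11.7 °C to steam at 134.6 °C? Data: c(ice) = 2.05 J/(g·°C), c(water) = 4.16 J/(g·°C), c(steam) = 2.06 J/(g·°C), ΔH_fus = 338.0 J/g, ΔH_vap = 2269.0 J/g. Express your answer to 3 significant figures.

q = 550 kJ

q1 (heat ice -11.7→0.0 °C): 176.5 × 2.05 × 11.7 = 4233 J
q2 (melt at 0 °C): 176.5 × 338.0 = 59657 J
q3 (heat water 0.0→100.0 °C): 176.5 × 4.16 × 100.0 = 73424 J
q4 (vaporize at 100 °C): 176.5 × 2269.0 = 400479 J
q5 (heat steam 100.0→134.6 °C): 176.5 × 2.06 × 34.6 = 12580 J
Total: 4233 + 59657 + 73424 + 400479 + 12580 = 550373 J = 550 kJ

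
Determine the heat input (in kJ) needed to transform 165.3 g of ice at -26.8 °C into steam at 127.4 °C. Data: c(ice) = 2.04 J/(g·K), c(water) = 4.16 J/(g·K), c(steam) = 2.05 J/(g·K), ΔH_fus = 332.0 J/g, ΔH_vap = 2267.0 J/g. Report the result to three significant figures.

q1 (heat ice -26.8→0.0 °C): 165.3 × 2.04 × 26.8 = 9037 J
q2 (melt at 0 °C): 165.3 × 332.0 = 54880 J
q3 (heat water 0.0→100.0 °C): 165.3 × 4.16 × 100.0 = 68765 J
q4 (vaporize at 100 °C): 165.3 × 2267.0 = 374735 J
q5 (heat steam 100.0→127.4 °C): 165.3 × 2.05 × 27.4 = 9285 J
Total: 9037 + 54880 + 68765 + 374735 + 9285 = 516702 J = 517 kJ

q = 517 kJ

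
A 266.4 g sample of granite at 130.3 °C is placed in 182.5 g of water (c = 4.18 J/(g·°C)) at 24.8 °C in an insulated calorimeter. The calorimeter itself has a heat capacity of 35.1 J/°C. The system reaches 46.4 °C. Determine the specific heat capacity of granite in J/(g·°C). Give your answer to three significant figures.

c = 0.771 J/(g·°C)

q_gained = (182.5 × 4.18 + 35.1) × (46.4 − 24.8) = 17240 J
q_lost = 266.4 × c × (130.3 − 46.4) = 22350.96 c
Set equal: c = 17240 / 22350.96 = 0.771 J/(g·°C)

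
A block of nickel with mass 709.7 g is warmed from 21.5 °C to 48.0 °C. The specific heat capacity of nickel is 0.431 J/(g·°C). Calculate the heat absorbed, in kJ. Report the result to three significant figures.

q = m c ΔT = 709.7 × 0.431 × (48.0 − 21.5)
q = 709.7 × 0.431 × 26.5 = 8106 J = 8.11 kJ

q = 8.11 kJ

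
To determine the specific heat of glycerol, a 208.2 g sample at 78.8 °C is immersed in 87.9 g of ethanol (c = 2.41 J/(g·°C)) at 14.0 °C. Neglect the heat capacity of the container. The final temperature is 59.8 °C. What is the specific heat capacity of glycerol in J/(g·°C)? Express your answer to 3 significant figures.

c = 2.45 J/(g·°C)

q_gained = (87.9 × 2.41) × (59.8 − 14.0) = 9702 J
q_lost = 208.2 × c × (78.8 − 59.8) = 3955.8 c
Set equal: c = 9702 / 3955.8 = 2.45 J/(g·°C)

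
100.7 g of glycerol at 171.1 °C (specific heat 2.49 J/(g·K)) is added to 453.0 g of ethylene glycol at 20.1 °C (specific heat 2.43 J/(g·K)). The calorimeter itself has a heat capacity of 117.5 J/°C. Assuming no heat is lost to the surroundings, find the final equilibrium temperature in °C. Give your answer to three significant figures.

T_f = 45.9 °C

Heat lost by glycerol = heat gained by ethylene glycol + calorimeter.
(100.7)(2.49)(171.1 − T) = [(453.0)(2.43) + 117.5](T − 20.1)
250.743 (171.1 − T) = 1218.29 (T − 20.1)
42902 − 250.743 T = 1218.29 T − 24488
67390 = 1469.033 T
T = 45.87 °C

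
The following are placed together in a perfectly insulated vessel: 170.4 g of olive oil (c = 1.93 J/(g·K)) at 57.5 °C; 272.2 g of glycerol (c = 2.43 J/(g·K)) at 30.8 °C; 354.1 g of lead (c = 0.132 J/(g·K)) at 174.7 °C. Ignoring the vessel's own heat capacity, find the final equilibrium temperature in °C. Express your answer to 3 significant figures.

T_f = 45.8 °C

Σ mᵢcᵢ(T − Tᵢ) = 0  ⇒  T = Σ mᵢcᵢTᵢ / Σ mᵢcᵢ
Σ mᵢcᵢ = 170.4×1.93 + 272.2×2.43 + 354.1×0.132 = 1037.0592
Σ mᵢcᵢTᵢ = 328.872×57.5 + 661.446×30.8 + 46.7412×174.7 = 47448
T = 47448 / 1037.0592 = 45.75 °C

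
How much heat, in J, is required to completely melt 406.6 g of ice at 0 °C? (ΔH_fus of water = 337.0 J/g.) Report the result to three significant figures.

q = 137000 J

q = m × ΔH_fus = 406.6 × 337.0 = 137000 J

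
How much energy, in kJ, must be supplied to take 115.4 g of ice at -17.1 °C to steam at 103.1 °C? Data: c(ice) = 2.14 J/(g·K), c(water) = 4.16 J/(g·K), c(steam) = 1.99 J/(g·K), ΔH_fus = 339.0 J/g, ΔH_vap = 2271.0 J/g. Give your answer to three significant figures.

q1 (heat ice -17.1→0.0 °C): 115.4 × 2.14 × 17.1 = 4223 J
q2 (melt at 0 °C): 115.4 × 339.0 = 39121 J
q3 (heat water 0.0→100.0 °C): 115.4 × 4.16 × 100.0 = 48006 J
q4 (vaporize at 100 °C): 115.4 × 2271.0 = 262073 J
q5 (heat steam 100.0→103.1 °C): 115.4 × 1.99 × 3.1 = 712 J
Total: 4223 + 39121 + 48006 + 262073 + 712 = 354135 J = 354 kJ

q = 354 kJ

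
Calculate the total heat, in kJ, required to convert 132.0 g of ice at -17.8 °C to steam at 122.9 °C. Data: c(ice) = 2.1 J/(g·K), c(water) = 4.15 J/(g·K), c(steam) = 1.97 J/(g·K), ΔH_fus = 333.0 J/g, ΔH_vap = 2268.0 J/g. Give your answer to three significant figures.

q = 409 kJ

q1 (heat ice -17.8→0.0 °C): 132.0 × 2.1 × 17.8 = 4934 J
q2 (melt at 0 °C): 132.0 × 333.0 = 43956 J
q3 (heat water 0.0→100.0 °C): 132.0 × 4.15 × 100.0 = 54780 J
q4 (vaporize at 100 °C): 132.0 × 2268.0 = 299376 J
q5 (heat steam 100.0→122.9 °C): 132.0 × 1.97 × 22.9 = 5955 J
Total: 4934 + 43956 + 54780 + 299376 + 5955 = 409001 J = 409 kJ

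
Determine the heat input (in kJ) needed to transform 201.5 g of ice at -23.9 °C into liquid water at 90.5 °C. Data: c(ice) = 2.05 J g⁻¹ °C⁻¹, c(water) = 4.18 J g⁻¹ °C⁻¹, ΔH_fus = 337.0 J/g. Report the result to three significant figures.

q = 154 kJ

q1 (heat ice -23.9→0.0 °C): 201.5 × 2.05 × 23.9 = 9872 J
q2 (melt at 0 °C): 201.5 × 337.0 = 67906 J
q3 (heat water 0.0→90.5 °C): 201.5 × 4.18 × 90.5 = 76225 J
Total: 9872 + 67906 + 76225 = 154003 J = 154 kJ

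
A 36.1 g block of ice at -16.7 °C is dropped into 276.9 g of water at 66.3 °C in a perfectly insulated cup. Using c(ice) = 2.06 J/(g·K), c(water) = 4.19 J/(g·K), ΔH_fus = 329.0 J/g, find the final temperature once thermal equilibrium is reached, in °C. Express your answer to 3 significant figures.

Heat to bring ice to 0 °C and melt it: q₁ = 36.1×2.06×16.7 + 36.1×329.0 = 13118.8 J
Heat the water can supply cooling to 0 °C: 276.9×4.19×66.3 = 76921.99 J > q₁, so all ice melts.
Energy balance: 276.9×4.19×(66.3 − T) = 13118.8 + 36.1×4.19×(T − 0)
1160.211(66.3 − T) = 13118.8 + 151.259 T
76921.99 − 13118.8 = 1311.470 T
T = 63803.19 / 1311.470 = 48.65 °C

T_f = 48.7 °C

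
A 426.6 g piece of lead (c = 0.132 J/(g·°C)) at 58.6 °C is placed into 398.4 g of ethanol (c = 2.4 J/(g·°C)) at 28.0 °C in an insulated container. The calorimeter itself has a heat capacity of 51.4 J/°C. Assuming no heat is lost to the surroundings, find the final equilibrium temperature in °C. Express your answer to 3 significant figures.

T_f = 29.6 °C

Heat lost by lead = heat gained by ethanol + calorimeter.
(426.6)(0.132)(58.6 − T) = [(398.4)(2.4) + 51.4](T − 28.0)
56.3112 (58.6 − T) = 1007.56 (T − 28.0)
3299.8 − 56.3112 T = 1007.56 T − 28212
31511.8 = 1063.8712 T
T = 29.62 °C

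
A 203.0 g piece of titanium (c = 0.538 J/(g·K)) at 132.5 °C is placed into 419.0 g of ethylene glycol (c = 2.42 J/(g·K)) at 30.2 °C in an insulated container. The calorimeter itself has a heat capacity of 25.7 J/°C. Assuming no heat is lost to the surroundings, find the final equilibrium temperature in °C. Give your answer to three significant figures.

Heat lost by titanium = heat gained by ethylene glycol + calorimeter.
(203.0)(0.538)(132.5 − T) = [(419.0)(2.42) + 25.7](T − 30.2)
109.214 (132.5 − T) = 1039.68 (T − 30.2)
14471 − 109.214 T = 1039.68 T − 31398
45869 = 1148.894 T
T = 39.92 °C

T_f = 39.9 °C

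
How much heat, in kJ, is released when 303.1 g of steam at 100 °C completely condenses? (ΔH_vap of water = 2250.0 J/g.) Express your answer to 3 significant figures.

q = m × ΔH_vap = 303.1 × 2250.0 = 682000 J = 682 kJ

q = 682 kJ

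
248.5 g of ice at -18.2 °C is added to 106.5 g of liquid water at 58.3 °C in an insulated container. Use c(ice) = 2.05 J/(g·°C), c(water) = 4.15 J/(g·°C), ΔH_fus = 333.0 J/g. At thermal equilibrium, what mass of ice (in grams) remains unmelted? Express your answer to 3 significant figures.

m_ice remaining = 199 g

Heat to warm all ice to 0 °C: 248.5×2.05×18.2 = 9271.5 J
Heat released by water cooling to 0 °C: 106.5×4.15×58.3 = 25767 J
25767 J < 9271.5 + 248.5×333.0 = 92022.0 J, so not all ice melts; final T = 0 °C.
Heat left for melting: 25767 − 9271.5 = 16495.5 J
Mass melted = 16495.5 / 333.0 = 49.54 g
Ice remaining = 248.5 − 49.54 = 198.96 g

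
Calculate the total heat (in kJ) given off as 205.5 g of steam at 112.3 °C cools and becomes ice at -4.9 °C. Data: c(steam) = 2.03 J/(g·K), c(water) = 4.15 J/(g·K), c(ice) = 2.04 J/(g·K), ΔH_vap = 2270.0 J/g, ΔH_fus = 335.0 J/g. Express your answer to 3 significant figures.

q1 (cool steam 112.3→100 °C): 205.5 × 2.03 × 12.3 = 5131 J
q2 (condense at 100 °C): 205.5 × 2270.0 = 466485 J
q3 (cool water 100→0 °C): 205.5 × 4.15 × 100.0 = 85283 J
q4 (freeze at 0 °C): 205.5 × 335.0 = 68843 J
q5 (cool ice 0→-4.9 °C): 205.5 × 2.04 × 4.9 = 2054 J
Total: 5131 + 466485 + 85283 + 68843 + 2054 = 627796 J = 628 kJ

q = 628 kJ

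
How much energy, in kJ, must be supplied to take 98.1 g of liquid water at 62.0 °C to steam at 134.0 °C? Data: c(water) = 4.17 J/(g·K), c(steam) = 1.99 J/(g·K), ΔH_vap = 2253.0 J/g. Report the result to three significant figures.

q = 243 kJ

q1 (heat water 62.0→100.0 °C): 98.1 × 4.17 × 38.0 = 15545 J
q2 (vaporize at 100 °C): 98.1 × 2253.0 = 221019 J
q3 (heat steam 100.0→134.0 °C): 98.1 × 1.99 × 34.0 = 6637 J
Total: 15545 + 221019 + 6637 = 243201 J = 243 kJ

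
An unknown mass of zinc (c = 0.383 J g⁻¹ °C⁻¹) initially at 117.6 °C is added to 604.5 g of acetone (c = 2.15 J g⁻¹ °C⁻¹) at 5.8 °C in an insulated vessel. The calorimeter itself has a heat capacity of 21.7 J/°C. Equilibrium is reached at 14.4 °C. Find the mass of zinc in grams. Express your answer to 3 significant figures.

q_gained = (604.5 × 2.15 + 21.7) × (14.4 − 5.8) = 11364 J
q_lost = m × 0.383 × (117.6 − 14.4) = 39.5256 m
m = 11364 / 39.5256 = 288 g

m = 288 g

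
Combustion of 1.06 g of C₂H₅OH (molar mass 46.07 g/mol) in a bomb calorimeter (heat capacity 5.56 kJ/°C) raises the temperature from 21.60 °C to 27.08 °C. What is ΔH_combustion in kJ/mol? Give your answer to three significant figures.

ΔH = -1320 kJ/mol

ΔT = 27.08 − 21.60 = 5.48 °C
q_cal = C_cal × ΔT = 5.56 × 5.48 = 30.4688 kJ
n = 1.06 / 46.07 = 0.02301 mol
q_rxn = −q_cal = -30.4688 kJ
ΔH = -30.4688 / 0.02301 = -1324 kJ/mol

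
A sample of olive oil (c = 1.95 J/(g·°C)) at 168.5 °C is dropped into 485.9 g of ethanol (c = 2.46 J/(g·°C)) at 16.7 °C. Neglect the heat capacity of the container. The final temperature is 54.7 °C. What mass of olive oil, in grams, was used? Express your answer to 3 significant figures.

m = 205 g

q_gained = (485.9 × 2.46) × (54.7 − 16.7) = 45420 J
q_lost = m × 1.95 × (168.5 − 54.7) = 221.91 m
m = 45420 / 221.91 = 205 g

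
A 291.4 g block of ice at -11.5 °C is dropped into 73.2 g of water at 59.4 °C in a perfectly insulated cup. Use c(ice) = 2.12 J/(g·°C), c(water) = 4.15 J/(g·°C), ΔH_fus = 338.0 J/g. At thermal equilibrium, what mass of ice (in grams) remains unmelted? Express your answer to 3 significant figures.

m_ice remaining = 259 g

Heat to warm all ice to 0 °C: 291.4×2.12×11.5 = 7104.3 J
Heat released by water cooling to 0 °C: 73.2×4.15×59.4 = 18045 J
18045 J < 7104.3 + 291.4×338.0 = 105597.5 J, so not all ice melts; final T = 0 °C.
Heat left for melting: 18045 − 7104.3 = 10940.7 J
Mass melted = 10940.7 / 338.0 = 32.37 g
Ice remaining = 291.4 − 32.37 = 259.03 g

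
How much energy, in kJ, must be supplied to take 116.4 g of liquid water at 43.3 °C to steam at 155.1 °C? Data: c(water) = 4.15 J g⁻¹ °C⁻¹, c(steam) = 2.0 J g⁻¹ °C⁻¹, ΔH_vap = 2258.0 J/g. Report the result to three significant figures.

q1 (heat water 43.3→100.0 °C): 116.4 × 4.15 × 56.7 = 27390 J
q2 (vaporize at 100 °C): 116.4 × 2258.0 = 262831 J
q3 (heat steam 100.0→155.1 °C): 116.4 × 2.0 × 55.1 = 12827 J
Total: 27390 + 262831 + 12827 = 303048 J = 303 kJ

q = 303 kJ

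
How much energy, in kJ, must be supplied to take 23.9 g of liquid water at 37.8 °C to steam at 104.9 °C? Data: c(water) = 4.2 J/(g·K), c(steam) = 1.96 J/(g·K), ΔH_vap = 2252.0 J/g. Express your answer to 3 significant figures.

q1 (heat water 37.8→100.0 °C): 23.9 × 4.2 × 62.2 = 6244 J
q2 (vaporize at 100 °C): 23.9 × 2252.0 = 53823 J
q3 (heat steam 100.0→104.9 °C): 23.9 × 1.96 × 4.9 = 230 J
Total: 6244 + 53823 + 230 = 60297 J = 60.3 kJ

q = 60.3 kJ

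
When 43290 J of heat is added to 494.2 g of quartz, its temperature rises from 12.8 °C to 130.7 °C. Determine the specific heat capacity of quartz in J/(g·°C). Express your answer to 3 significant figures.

c = 0.743 J/(g·°C)

c = q / (m ΔT) = 43290 / (494.2 × 117.9)
c = 43290 / 58266.18 = 0.743 J/(g·°C)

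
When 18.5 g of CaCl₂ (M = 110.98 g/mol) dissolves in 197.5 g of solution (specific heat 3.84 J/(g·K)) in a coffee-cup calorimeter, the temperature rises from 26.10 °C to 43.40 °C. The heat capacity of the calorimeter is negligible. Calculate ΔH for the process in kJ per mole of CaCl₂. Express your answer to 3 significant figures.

|ΔT| = |43.40 − 26.10| = 17.30 °C
|q_surr| = (197.5 × 3.84) × 17.30 = 758.4 × 17.30 = 13120 J
n(CaCl₂) = 18.5 / 110.98 = 0.1667 mol
Temperature rose, so q_rxn = −|q_surr| = -13.12 kJ
ΔH = q_rxn / n = -78.70 kJ/mol

ΔH = -78.7 kJ/mol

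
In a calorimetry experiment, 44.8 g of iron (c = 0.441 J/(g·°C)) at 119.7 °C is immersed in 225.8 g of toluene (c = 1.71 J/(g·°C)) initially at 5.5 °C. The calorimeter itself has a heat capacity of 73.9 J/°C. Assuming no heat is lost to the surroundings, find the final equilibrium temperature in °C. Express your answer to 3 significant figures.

T_f = 10.2 °C

Heat lost by iron = heat gained by toluene + calorimeter.
(44.8)(0.441)(119.7 − T) = [(225.8)(1.71) + 73.9](T − 5.5)
19.7568 (119.7 − T) = 460.018 (T − 5.5)
2364.9 − 19.7568 T = 460.018 T − 2530.1
4895.0 = 479.7748 T
T = 10.20 °C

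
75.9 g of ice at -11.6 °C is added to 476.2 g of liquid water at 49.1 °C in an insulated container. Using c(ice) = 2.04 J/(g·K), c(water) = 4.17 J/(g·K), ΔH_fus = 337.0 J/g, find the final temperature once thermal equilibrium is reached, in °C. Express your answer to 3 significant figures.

Heat to bring ice to 0 °C and melt it: q₁ = 75.9×2.04×11.6 + 75.9×337.0 = 27374 J
Heat the water can supply cooling to 0 °C: 476.2×4.17×49.1 = 97500.5 J > q₁, so all ice melts.
Energy balance: 476.2×4.17×(49.1 − T) = 27374 + 75.9×4.17×(T − 0)
1985.754(49.1 − T) = 27374 + 316.503 T
97500.5 − 27374 = 2302.257 T
T = 70126.5 / 2302.257 = 30.46 °C

T_f = 30.5 °C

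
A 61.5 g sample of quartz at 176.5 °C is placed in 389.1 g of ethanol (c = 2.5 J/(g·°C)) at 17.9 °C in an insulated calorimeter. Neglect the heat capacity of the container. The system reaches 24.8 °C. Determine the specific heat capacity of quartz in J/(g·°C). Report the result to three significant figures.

q_gained = (389.1 × 2.5) × (24.8 − 17.9) = 6712 J
q_lost = 61.5 × c × (176.5 − 24.8) = 9329.55 c
Set equal: c = 6712 / 9329.55 = 0.719 J/(g·°C)

c = 0.719 J/(g·°C)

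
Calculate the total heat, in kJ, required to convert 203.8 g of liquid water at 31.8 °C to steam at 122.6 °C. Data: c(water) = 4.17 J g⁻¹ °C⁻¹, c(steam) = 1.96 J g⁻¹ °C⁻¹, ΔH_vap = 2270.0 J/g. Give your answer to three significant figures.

q = 530 kJ

q1 (heat water 31.8→100.0 °C): 203.8 × 4.17 × 68.2 = 57959 J
q2 (vaporize at 100 °C): 203.8 × 2270.0 = 462626 J
q3 (heat steam 100.0→122.6 °C): 203.8 × 1.96 × 22.6 = 9028 J
Total: 57959 + 462626 + 9028 = 529613 J = 530 kJ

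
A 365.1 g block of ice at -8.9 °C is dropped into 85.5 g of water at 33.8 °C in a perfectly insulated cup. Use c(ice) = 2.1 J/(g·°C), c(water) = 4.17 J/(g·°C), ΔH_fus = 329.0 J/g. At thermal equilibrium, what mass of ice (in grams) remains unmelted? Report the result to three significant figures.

m_ice remaining = 349 g

Heat to warm all ice to 0 °C: 365.1×2.1×8.9 = 6823.7 J
Heat released by water cooling to 0 °C: 85.5×4.17×33.8 = 12051 J
12051 J < 6823.7 + 365.1×329.0 = 126941.6 J, so not all ice melts; final T = 0 °C.
Heat left for melting: 12051 − 6823.7 = 5227.3 J
Mass melted = 5227.3 / 329.0 = 15.89 g
Ice remaining = 365.1 − 15.89 = 349.21 g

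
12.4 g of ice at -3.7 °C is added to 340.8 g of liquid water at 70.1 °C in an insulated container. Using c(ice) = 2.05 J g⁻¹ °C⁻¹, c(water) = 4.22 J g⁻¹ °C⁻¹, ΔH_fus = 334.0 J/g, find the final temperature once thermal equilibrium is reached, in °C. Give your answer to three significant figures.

Heat to bring ice to 0 °C and melt it: q₁ = 12.4×2.05×3.7 + 12.4×334.0 = 4235.7 J
Heat the water can supply cooling to 0 °C: 340.8×4.22×70.1 = 100816 J > q₁, so all ice melts.
Energy balance: 340.8×4.22×(70.1 − T) = 4235.7 + 12.4×4.22×(T − 0)
1438.176(70.1 − T) = 4235.7 + 52.328 T
100816 − 4235.7 = 1490.504 T
T = 96580.3 / 1490.504 = 64.80 °C

T_f = 64.8 °C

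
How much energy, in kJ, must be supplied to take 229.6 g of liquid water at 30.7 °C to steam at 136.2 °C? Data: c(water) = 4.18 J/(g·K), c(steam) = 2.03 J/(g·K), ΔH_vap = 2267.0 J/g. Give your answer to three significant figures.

q1 (heat water 30.7→100.0 °C): 229.6 × 4.18 × 69.3 = 66509 J
q2 (vaporize at 100 °C): 229.6 × 2267.0 = 520503 J
q3 (heat steam 100.0→136.2 °C): 229.6 × 2.03 × 36.2 = 16872 J
Total: 66509 + 520503 + 16872 = 603884 J = 604 kJ

q = 604 kJ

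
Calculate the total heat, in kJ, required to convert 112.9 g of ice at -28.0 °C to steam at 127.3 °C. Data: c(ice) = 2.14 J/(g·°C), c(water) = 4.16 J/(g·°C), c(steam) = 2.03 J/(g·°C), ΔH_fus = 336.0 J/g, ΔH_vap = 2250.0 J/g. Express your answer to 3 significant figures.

q = 352 kJ

q1 (heat ice -28.0→0.0 °C): 112.9 × 2.14 × 28.0 = 6765 J
q2 (melt at 0 °C): 112.9 × 336.0 = 37934 J
q3 (heat water 0.0→100.0 °C): 112.9 × 4.16 × 100.0 = 46966 J
q4 (vaporize at 100 °C): 112.9 × 2250.0 = 254025 J
q5 (heat steam 100.0→127.3 °C): 112.9 × 2.03 × 27.3 = 6257 J
Total: 6765 + 37934 + 46966 + 254025 + 6257 = 351947 J = 352 kJ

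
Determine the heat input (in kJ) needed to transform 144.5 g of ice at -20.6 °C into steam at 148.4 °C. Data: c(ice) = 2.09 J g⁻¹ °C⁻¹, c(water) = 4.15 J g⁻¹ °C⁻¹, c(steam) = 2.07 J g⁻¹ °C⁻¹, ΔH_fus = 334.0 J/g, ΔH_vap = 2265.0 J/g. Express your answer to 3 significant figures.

q = 456 kJ

q1 (heat ice -20.6→0.0 °C): 144.5 × 2.09 × 20.6 = 6221 J
q2 (melt at 0 °C): 144.5 × 334.0 = 48263 J
q3 (heat water 0.0→100.0 °C): 144.5 × 4.15 × 100.0 = 59968 J
q4 (vaporize at 100 °C): 144.5 × 2265.0 = 327293 J
q5 (heat steam 100.0→148.4 °C): 144.5 × 2.07 × 48.4 = 14477 J
Total: 6221 + 48263 + 59968 + 327293 + 14477 = 456222 J = 456 kJ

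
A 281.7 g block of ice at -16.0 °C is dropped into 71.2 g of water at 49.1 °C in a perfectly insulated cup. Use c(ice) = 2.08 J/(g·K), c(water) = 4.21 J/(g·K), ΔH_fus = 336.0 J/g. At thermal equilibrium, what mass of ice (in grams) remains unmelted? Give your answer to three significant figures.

m_ice remaining = 266 g

Heat to warm all ice to 0 °C: 281.7×2.08×16.0 = 9375.0 J
Heat released by water cooling to 0 °C: 71.2×4.21×49.1 = 14718 J
14718 J < 9375.0 + 281.7×336.0 = 104026.2 J, so not all ice melts; final T = 0 °C.
Heat left for melting: 14718 − 9375.0 = 5343.0 J
Mass melted = 5343.0 / 336.0 = 15.90 g
Ice remaining = 281.7 − 15.90 = 265.80 g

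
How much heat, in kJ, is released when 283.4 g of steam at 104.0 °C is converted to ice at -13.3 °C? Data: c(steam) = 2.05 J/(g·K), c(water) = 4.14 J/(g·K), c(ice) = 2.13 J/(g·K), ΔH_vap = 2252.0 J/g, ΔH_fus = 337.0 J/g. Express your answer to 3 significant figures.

q1 (cool steam 104.0→100 °C): 283.4 × 2.05 × 4.0 = 2324 J
q2 (condense at 100 °C): 283.4 × 2252.0 = 638217 J
q3 (cool water 100→0 °C): 283.4 × 4.14 × 100.0 = 117328 J
q4 (freeze at 0 °C): 283.4 × 337.0 = 95506 J
q5 (cool ice 0→-13.3 °C): 283.4 × 2.13 × 13.3 = 8028 J
Total: 2324 + 638217 + 117328 + 95506 + 8028 = 861403 J = 861 kJ

q = 861 kJ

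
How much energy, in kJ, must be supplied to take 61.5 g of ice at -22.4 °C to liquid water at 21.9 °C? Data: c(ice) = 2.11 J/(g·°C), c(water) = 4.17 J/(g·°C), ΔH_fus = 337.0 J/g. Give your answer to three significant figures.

q1 (heat ice -22.4→0.0 °C): 61.5 × 2.11 × 22.4 = 2907 J
q2 (melt at 0 °C): 61.5 × 337.0 = 20726 J
q3 (heat water 0.0→21.9 °C): 61.5 × 4.17 × 21.9 = 5616 J
Total: 2907 + 20726 + 5616 = 29249 J = 29.2 kJ

q = 29.2 kJ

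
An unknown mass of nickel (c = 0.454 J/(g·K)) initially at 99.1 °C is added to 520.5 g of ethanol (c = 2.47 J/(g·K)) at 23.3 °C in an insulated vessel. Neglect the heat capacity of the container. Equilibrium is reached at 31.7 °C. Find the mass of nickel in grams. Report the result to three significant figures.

m = 353 g

q_gained = (520.5 × 2.47) × (31.7 − 23.3) = 10800 J
q_lost = m × 0.454 × (99.1 − 31.7) = 30.5996 m
m = 10800 / 30.5996 = 353 g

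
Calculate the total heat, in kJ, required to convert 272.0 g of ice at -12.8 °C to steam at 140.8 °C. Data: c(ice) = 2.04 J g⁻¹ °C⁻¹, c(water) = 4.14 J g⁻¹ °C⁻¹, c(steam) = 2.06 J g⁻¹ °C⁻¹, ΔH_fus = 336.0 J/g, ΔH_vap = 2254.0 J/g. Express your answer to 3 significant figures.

q1 (heat ice -12.8→0.0 °C): 272.0 × 2.04 × 12.8 = 7102 J
q2 (melt at 0 °C): 272.0 × 336.0 = 91392 J
q3 (heat water 0.0→100.0 °C): 272.0 × 4.14 × 100.0 = 112608 J
q4 (vaporize at 100 °C): 272.0 × 2254.0 = 613088 J
q5 (heat steam 100.0→140.8 °C): 272.0 × 2.06 × 40.8 = 22861 J
Total: 7102 + 91392 + 112608 + 613088 + 22861 = 847051 J = 847 kJ

q = 847 kJ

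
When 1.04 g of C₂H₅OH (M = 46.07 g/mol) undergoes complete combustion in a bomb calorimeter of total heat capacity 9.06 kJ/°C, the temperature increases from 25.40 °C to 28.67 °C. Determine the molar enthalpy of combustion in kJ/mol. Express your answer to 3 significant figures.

ΔT = 28.67 − 25.40 = 3.27 °C
q_cal = C_cal × ΔT = 9.06 × 3.27 = 29.6262 kJ
n = 1.04 / 46.07 = 0.02257 mol
q_rxn = −q_cal = -29.6262 kJ
ΔH = -29.6262 / 0.02257 = -1313 kJ/mol

ΔH = -1310 kJ/mol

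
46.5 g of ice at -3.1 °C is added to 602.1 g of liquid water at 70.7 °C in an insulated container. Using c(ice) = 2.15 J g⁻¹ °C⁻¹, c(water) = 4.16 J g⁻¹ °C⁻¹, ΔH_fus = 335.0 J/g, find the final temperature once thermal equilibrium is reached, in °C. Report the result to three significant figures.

T_f = 59.7 °C

Heat to bring ice to 0 °C and melt it: q₁ = 46.5×2.15×3.1 + 46.5×335.0 = 15887 J
Heat the water can supply cooling to 0 °C: 602.1×4.16×70.7 = 177085 J > q₁, so all ice melts.
Energy balance: 602.1×4.16×(70.7 − T) = 15887 + 46.5×4.16×(T − 0)
2504.736(70.7 − T) = 15887 + 193.44 T
177085 − 15887 = 2698.176 T
T = 161198 / 2698.176 = 59.74 °C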